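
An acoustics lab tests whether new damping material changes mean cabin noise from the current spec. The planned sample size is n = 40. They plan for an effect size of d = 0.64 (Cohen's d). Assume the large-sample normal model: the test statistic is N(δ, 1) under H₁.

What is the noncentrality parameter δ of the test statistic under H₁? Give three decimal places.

δ = d·√n = 0.64 × √40 = 4.0477

δ ≈ 4.048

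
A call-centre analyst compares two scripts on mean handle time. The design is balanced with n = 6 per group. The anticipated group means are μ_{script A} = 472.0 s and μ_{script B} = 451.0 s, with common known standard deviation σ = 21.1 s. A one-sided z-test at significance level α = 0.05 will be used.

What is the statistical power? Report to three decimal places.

Standardized effect: d = |μ_{script A} − μ_{script B}| / σ = |472.0 − 451.0| / 21.1 = 0.9953
Noncentrality parameter: δ = d·√(n/2) = 0.9953 × √(6/2) = 1.7238
Critical value for a one-sided test at α = 0.05: z_α = 1.645.
Power = P(Z > 1.645 − δ) = Φ(0.079) = 0.5315.

Power ≈ 0.531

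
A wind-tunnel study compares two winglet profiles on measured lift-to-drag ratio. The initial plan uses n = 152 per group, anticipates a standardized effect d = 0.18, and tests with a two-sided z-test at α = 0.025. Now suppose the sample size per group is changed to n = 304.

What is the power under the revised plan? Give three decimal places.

Power ≈ 0.491

With n = 304 per group: δ = d·√(n/2) = 0.18 × √(304/2) = 2.2192. Critical value z_{0.0125} = 2.241.
Revised power = Φ(δ − 2.241) + Φ(−δ − 2.241) = Φ(-0.022) + Φ(-4.461) = 0.4911 + 0.0000 = 0.4911.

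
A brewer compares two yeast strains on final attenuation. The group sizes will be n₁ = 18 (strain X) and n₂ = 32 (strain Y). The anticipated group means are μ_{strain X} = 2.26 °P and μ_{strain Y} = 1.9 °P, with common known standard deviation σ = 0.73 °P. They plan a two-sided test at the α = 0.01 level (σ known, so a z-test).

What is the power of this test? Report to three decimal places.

Power ≈ 0.184

Standardized effect: d = |μ_{strain X} − μ_{strain Y}| / σ = |2.26 − 1.9| / 0.73 = 0.4932
Noncentrality parameter: δ = d / √(1/n₁ + 1/n₂) = 0.4932 / √(1/18 + 1/32) = 1.6738
Two-sided α = 0.01 → critical value z_{0.005} = 2.576.
Power = Φ(δ − 2.576) + Φ(−δ − 2.576) = Φ(-0.902) + Φ(-4.250) = 0.1835 + 0.0000 = 0.1835.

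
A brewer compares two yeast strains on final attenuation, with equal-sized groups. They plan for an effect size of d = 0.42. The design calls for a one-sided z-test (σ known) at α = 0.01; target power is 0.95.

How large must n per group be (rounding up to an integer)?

n = 179 per group

Set Φ(δ − 2.326) = 0.95; then δ − 2.326 = Φ⁻¹(0.95) = 1.645, giving δ = 3.971.
δ = d·√(n/2) ⇒ n = 2(δ/d)² = 2 × (3.971 / 0.42)² = 178.80.
Round up to the next whole unit.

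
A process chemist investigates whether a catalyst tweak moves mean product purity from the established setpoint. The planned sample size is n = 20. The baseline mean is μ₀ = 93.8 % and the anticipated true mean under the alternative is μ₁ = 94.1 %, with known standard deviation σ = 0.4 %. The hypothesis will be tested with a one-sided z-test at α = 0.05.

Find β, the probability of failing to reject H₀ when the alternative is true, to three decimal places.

β ≈ 0.044

Standardized effect: d = |μ₁ − μ₀| / σ = |94.1 − 93.8| / 0.4 = 0.7500
Noncentrality parameter: δ = d·√n = 0.7500 × √20 = 3.3541
Critical value for a one-sided test at α = 0.05: z_α = 1.645.
Power = P(Z > 1.645 − δ) = Φ(1.709) = 0.9563.
Type II error: β = 1 − power = 1 − 0.9563 = 0.0437.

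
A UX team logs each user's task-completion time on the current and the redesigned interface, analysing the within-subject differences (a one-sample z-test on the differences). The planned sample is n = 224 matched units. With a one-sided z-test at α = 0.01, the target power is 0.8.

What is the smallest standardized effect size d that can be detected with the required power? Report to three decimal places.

Required noncentrality: δ = z_{0.01} + z_{0.20} = 2.326 + 0.842 = 3.168.
δ = d·√n ⇒ d = δ/√n = 3.168/√224 = 0.2117.

d ≈ 0.212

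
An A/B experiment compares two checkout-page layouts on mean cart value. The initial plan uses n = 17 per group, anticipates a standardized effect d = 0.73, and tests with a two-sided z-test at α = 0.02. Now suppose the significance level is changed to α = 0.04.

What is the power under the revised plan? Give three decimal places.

Power ≈ 0.530

δ = d·√(n/2) = 0.73 × √(17/2) = 2.1283 (unchanged). New critical value: z_{0.02} = 2.054.
Revised power = Φ(δ − 2.054) + Φ(−δ − 2.054) = Φ(0.075) + Φ(-4.182) = 0.5297 + 0.0000 = 0.5297.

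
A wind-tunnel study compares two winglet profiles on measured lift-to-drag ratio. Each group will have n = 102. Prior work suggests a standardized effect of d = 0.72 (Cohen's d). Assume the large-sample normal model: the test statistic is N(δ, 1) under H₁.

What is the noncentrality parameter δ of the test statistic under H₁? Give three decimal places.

δ = d·√(n/2) = 0.72 × √(102/2) = 5.1418

δ ≈ 5.142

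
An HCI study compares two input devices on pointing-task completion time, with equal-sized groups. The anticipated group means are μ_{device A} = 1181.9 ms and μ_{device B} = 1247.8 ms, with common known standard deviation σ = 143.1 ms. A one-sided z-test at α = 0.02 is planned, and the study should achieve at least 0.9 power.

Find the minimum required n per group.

Standardized effect: d = |μ_{device A} − μ_{device B}| / σ = |1181.9 − 1247.8| / 143.1 = 0.4605
For power 0.9 need Φ(δ − z_{0.02}) = 0.9, so δ = z_{0.02} + z_{0.10} = 2.054 + 1.282 = 3.335.
δ = d·√(n/2) ⇒ n = 2(δ/d)² = 2 × (3.335 / 0.4605)² = 104.91.
Rounding up, n = 105 per group.

n = 105 per group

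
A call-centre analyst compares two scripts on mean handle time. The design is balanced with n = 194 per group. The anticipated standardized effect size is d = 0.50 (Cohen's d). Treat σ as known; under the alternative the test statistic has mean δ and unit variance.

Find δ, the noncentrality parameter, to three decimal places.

δ ≈ 4.924

The noncentrality parameter scales effect size by the design's sample-size factor: δ = d·√(n/2) = 0.50 × √(194/2) = 4.9244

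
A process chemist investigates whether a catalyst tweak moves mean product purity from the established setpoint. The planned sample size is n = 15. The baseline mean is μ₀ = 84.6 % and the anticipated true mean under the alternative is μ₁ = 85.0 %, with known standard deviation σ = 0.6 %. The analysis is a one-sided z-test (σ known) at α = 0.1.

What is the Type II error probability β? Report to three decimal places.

Standardized effect: d = |μ₁ − μ₀| / σ = |85.0 − 84.6| / 0.6 = 0.6667
Noncentrality parameter: δ = d·√n = 0.6667 × √15 = 2.5820
Critical value for a one-sided test at α = 0.1: z_α = 1.282.
Power = Φ(δ − 1.282) = Φ(1.300) = 0.9033.
Type II error: β = 1 − power = 1 − 0.9033 = 0.0967.

β ≈ 0.097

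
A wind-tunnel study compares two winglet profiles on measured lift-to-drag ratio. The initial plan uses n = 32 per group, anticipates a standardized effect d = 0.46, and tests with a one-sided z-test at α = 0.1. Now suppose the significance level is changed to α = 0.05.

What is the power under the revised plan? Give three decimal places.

Power ≈ 0.577

δ = d·√(n/2) = 0.46 × √(32/2) = 1.8400 (unchanged). New critical value: z_{0.05} = 1.645.
Revised power = P(Z > 1.645 − δ) = Φ(0.195) = 0.5774.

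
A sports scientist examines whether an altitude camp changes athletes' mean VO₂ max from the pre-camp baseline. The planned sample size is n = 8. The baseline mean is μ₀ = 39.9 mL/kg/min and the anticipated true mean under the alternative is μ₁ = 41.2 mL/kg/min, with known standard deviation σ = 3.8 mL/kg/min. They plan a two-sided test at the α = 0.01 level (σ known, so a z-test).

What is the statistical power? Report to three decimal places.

Standardized effect: d = |μ₁ − μ₀| / σ = |41.2 − 39.9| / 3.8 = 0.3421
Noncentrality parameter: λ = d·√n = 0.3421 × √8 = 0.9676
Critical value for a two-sided test at α = 0.01: z_{α/2} = 2.576.
Power = Φ(λ − 2.576) + Φ(−λ − 2.576) = Φ(-1.608) + Φ(-3.543) = 0.0539 + 0.0002 = 0.0541.

Power ≈ 0.054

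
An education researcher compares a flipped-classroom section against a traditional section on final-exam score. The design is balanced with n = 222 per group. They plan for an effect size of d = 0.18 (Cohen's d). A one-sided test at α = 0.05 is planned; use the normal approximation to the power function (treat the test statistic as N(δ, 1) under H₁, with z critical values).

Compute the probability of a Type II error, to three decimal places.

Noncentrality parameter: δ = d·√(n/2) = 0.18 × √(222/2) = 1.8964
Critical value for a one-sided test at α = 0.05: z_α = 1.645.
Power = P(Z > 1.645 − δ) = Φ(0.252) = 0.5993.
Type II error: β = 1 − power = 1 − 0.5993 = 0.4007.

β ≈ 0.401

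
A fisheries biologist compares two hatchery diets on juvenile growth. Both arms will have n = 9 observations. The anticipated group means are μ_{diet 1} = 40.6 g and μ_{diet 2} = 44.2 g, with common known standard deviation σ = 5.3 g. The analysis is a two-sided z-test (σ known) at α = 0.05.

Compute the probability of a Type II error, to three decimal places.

β ≈ 0.698

Standardized effect: d = |μ_{diet 1} − μ_{diet 2}| / σ = |40.6 − 44.2| / 5.3 = 0.6792
Noncentrality parameter: δ = d·√(n/2) = 0.6792 × √(9/2) = 1.4409
Critical value for a two-sided test at α = 0.05: z_{α/2} = 1.960.
Power = Φ(δ − 1.960) + Φ(−δ − 1.960) = Φ(-0.519) + Φ(-3.401) = 0.3019 + 0.0003 = 0.3022.
Type II error: β = 1 − power = 1 − 0.3022 = 0.6978.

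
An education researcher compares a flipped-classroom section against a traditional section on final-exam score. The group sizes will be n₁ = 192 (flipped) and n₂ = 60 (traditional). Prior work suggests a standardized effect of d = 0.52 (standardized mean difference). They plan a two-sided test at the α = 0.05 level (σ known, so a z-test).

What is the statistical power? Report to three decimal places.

Noncentrality parameter: δ = d / √(1/n₁ + 1/n₂) = 0.52 / √(1/192 + 1/60) = 3.5158
Two-sided α = 0.05 → critical value z_{0.025} = 1.960.
Power = Φ(δ − 1.960) + Φ(−δ − 1.960) = Φ(1.556) + Φ(-5.476) = 0.9401 + 0.0000 = 0.9401.

Power ≈ 0.940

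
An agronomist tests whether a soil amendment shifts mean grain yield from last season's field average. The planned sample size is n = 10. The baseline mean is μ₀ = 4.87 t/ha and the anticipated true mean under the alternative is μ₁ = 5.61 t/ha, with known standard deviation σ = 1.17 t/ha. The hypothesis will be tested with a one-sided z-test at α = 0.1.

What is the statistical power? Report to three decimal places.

Power ≈ 0.764

Standardized effect: d = |μ₁ − μ₀| / σ = |5.61 − 4.87| / 1.17 = 0.6325
Noncentrality parameter: δ = d·√n = 0.6325 × √10 = 2.0001
Critical value for a one-sided test at α = 0.1: z_α = 1.282.
Power = Φ(δ − 1.282) = Φ(0.719) = 0.7638.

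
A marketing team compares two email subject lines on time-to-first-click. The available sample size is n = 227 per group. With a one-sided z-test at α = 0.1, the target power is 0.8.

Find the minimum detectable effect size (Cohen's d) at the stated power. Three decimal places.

Need Φ(δ − 1.282) = 0.8, so δ = 1.282 + 0.842 = 2.123.
δ = d·√(n/2) ⇒ d = δ/√(n/2) = 2.123/√(227/2) = 0.1993.

d ≈ 0.199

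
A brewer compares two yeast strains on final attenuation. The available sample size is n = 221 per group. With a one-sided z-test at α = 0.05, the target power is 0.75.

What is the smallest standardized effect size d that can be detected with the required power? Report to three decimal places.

d ≈ 0.221

Need Φ(δ − 1.645) = 0.75, so δ = 1.645 + 0.674 = 2.319.
δ = d·√(n/2) ⇒ d = δ/√(n/2) = 2.319/√(221/2) = 0.2206.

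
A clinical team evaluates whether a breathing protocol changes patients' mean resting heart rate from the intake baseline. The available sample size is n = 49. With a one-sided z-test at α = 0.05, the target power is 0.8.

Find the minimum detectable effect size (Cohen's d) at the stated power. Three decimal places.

d ≈ 0.355

Required noncentrality: δ = z_{0.05} + z_{0.20} = 1.645 + 0.842 = 2.486.
δ = d·√n ⇒ d = δ/√n = 2.486/√49 = 0.3552.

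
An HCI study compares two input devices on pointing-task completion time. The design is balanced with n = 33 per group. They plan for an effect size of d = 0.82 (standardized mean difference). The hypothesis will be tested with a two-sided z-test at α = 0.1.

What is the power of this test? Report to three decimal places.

Noncentrality parameter: δ = d·√(n/2) = 0.82 × √(33/2) = 3.3309
Critical value for a two-sided test at α = 0.1: z_{α/2} = 1.645.
Power = Φ(δ − 1.645) + Φ(−δ − 1.645) = Φ(1.686) + Φ(-4.976) = 0.9541 + 0.0000 = 0.9541.

Power ≈ 0.954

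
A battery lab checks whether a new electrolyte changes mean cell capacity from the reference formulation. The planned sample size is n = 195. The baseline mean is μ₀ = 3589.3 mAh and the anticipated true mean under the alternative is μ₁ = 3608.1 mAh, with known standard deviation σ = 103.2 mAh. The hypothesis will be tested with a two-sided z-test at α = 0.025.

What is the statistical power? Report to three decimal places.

Standardized effect: d = |μ₁ − μ₀| / σ = |3608.1 − 3589.3| / 103.2 = 0.1822
Noncentrality parameter: λ = d·√n = 0.1822 × √195 = 2.5439
Two-sided α = 0.025 → critical value z_{0.0125} = 2.241.
Power = Φ(λ − 2.241) + Φ(−λ − 2.241) = Φ(0.302) + Φ(-4.785) = 0.6189 + 0.0000 = 0.6189.

Power ≈ 0.619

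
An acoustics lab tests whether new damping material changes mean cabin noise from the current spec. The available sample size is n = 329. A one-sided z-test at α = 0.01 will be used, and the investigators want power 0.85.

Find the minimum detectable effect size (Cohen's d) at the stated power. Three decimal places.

d ≈ 0.185

Need Φ(δ − 2.326) = 0.85, so δ = 2.326 + 1.036 = 3.363.
δ = d·√n ⇒ d = δ/√n = 3.363/√329 = 0.1854.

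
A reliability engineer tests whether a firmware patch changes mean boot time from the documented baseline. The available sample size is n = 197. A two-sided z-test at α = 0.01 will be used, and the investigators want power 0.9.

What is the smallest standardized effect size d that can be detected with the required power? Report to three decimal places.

d ≈ 0.275

Need Φ(δ − 2.576) = 0.9, so δ = 2.576 + 1.282 = 3.857.
(The second rejection-region term Φ(−δ − z_{α/2}) is negligible and dropped.)
δ = d·√n ⇒ d = δ/√n = 3.857/√197 = 0.2748.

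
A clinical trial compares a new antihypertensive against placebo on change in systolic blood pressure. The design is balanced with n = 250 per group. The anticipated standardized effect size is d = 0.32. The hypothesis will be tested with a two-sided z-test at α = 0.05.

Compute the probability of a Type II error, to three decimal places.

β ≈ 0.053

Noncentrality parameter: δ = d·√(n/2) = 0.32 × √(250/2) = 3.5777
Two-sided α = 0.05 → critical value z_{0.025} = 1.960.
Power = Φ(δ − 1.960) + Φ(−δ − 1.960) = Φ(1.618) + Φ(-5.538) = 0.9471 + 0.0000 = 0.9471.
Type II error: β = 1 − power = 1 − 0.9471 = 0.0529.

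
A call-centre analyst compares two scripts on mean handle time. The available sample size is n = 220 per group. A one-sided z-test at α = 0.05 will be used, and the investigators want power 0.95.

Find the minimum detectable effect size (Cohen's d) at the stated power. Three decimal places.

d ≈ 0.314

Need Φ(δ − 1.645) = 0.95, so δ = 1.645 + 1.645 = 3.290.
δ = d·√(n/2) ⇒ d = δ/√(n/2) = 3.290/√(220/2) = 0.3137.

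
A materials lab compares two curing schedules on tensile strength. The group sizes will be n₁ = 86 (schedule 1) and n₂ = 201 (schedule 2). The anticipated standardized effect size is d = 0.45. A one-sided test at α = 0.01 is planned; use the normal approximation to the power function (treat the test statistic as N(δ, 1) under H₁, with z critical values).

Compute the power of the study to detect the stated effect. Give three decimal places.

Power ≈ 0.878

Noncentrality parameter: δ = d / √(1/n₁ + 1/n₂) = 0.45 / √(1/86 + 1/201) = 3.4924
One-sided α = 0.01 → critical value z_{0.01} = 2.326.
Power = P(Z > 2.326 − δ) = Φ(1.166) = 0.8782.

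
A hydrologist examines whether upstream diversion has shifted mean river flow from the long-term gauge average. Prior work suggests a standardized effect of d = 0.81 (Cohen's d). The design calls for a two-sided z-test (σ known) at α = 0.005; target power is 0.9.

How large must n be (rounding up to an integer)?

Set Φ(δ − 2.807) = 0.9; then δ − 2.807 = Φ⁻¹(0.9) = 1.282, giving δ = 4.089.
(Ignoring the negligible lower-tail rejection probability gives the usual closed-form inversion.)
δ = d·√n ⇒ n = (δ/d)² = (4.089 / 0.81)² = 25.48.
Rounding up, n = 26.

n = 26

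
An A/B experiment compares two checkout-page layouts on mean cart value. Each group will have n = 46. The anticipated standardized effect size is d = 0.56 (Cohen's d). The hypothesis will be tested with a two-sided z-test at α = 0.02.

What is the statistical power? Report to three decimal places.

Noncentrality parameter: δ = d·√(n/2) = 0.56 × √(46/2) = 2.6857
Two-sided α = 0.02 → critical value z_{0.01} = 2.326.
Power = Φ(δ − 2.326) + Φ(−δ − 2.326) = Φ(0.359) + Φ(-5.012) = 0.6403 + 0.0000 = 0.6403.

Power ≈ 0.640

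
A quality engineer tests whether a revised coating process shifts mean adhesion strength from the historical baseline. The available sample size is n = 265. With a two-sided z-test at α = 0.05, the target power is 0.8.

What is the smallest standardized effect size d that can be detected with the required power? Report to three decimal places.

Required noncentrality: δ = z_{0.025} + z_{0.20} = 1.960 + 0.842 = 2.802.
(The second rejection-region term Φ(−δ − z_{α/2}) is negligible and dropped.)
δ = d·√n ⇒ d = δ/√n = 2.802/√265 = 0.1721.

d ≈ 0.172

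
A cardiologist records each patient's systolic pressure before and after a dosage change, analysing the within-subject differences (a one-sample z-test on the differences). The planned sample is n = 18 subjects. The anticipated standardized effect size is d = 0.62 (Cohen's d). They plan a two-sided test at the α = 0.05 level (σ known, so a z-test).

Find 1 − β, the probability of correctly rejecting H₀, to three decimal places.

Noncentrality parameter: δ = d·√n = 0.62 × √18 = 2.6304
Two-sided α = 0.05 → critical value z_{0.025} = 1.960.
Power = Φ(δ − 1.960) + Φ(−δ − 1.960) = Φ(0.670) + Φ(-4.590) = 0.7487 + 0.0000 = 0.7487.

Power ≈ 0.749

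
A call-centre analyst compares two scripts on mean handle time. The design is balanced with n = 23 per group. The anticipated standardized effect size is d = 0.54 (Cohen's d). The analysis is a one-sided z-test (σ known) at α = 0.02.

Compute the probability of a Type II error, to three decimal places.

Noncentrality parameter: δ = d·√(n/2) = 0.54 × √(23/2) = 1.8312
Critical value for a one-sided test at α = 0.02: z_α = 2.054.
Power = Φ(δ − 2.054) = Φ(-0.223) = 0.4120.
Type II error: β = 1 − power = 1 − 0.4120 = 0.5880.

β ≈ 0.588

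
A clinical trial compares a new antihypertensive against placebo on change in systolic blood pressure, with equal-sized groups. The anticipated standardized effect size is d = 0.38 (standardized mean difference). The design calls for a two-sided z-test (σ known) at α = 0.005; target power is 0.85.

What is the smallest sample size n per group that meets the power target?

Set Φ(δ − 2.807) = 0.85; then δ − 2.807 = Φ⁻¹(0.85) = 1.036, giving δ = 3.843.
(For δ > 0 the lower-tail rejection region contributes negligibly to power, so the one-term inversion is standard.)
δ = d·√(n/2) ⇒ n = 2(δ/d)² = 2 × (3.843 / 0.38)² = 204.60.
Rounding up, n = 205 per group.

n = 205 per group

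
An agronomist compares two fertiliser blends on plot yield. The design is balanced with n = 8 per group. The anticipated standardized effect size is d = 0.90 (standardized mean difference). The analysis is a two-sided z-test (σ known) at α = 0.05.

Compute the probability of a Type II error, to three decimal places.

β ≈ 0.563

Noncentrality parameter: δ = d·√(n/2) = 0.90 × √(8/2) = 1.8000
Two-sided α = 0.05 → critical value z_{0.025} = 1.960.
Power = Φ(δ − 1.960) + Φ(−δ − 1.960) = Φ(-0.160) + Φ(-3.760) = 0.4365 + 0.0001 = 0.4365.
Type II error: β = 1 − power = 1 − 0.4365 = 0.5635.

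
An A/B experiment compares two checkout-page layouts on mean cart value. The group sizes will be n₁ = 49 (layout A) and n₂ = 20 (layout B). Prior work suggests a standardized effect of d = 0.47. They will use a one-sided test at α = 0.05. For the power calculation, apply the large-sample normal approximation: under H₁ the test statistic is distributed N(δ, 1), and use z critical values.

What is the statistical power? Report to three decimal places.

Noncentrality parameter: δ = d / √(1/n₁ + 1/n₂) = 0.47 / √(1/49 + 1/20) = 1.7713
Critical value for a one-sided test at α = 0.05: z_α = 1.645.
Power = P(Z > 1.645 − δ) = Φ(0.126) = 0.5503.

Power ≈ 0.550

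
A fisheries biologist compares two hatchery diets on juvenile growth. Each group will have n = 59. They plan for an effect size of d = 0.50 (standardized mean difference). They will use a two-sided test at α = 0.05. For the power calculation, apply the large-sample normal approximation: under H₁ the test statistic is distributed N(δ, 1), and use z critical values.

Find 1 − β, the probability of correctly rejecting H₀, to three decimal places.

Noncentrality parameter: δ = d·√(n/2) = 0.50 × √(59/2) = 2.7157
Two-sided α = 0.05 → critical value z_{0.025} = 1.960.
Power = Φ(δ − 1.960) + Φ(−δ − 1.960) = Φ(0.756) + Φ(-4.676) = 0.7751 + 0.0000 = 0.7751.

Power ≈ 0.775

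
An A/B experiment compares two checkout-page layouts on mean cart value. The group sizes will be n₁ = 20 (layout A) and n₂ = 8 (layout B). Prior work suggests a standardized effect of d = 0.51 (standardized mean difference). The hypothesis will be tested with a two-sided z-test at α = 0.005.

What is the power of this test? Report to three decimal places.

Noncentrality parameter: δ = d / √(1/n₁ + 1/n₂) = 0.51 / √(1/20 + 1/8) = 1.2191
Critical value for a two-sided test at α = 0.005: z_{α/2} = 2.807.
Power = Φ(δ − 2.807) + Φ(−δ − 2.807) = Φ(-1.588) + Φ(-4.026) = 0.0562 + 0.0000 = 0.0562.

Power ≈ 0.056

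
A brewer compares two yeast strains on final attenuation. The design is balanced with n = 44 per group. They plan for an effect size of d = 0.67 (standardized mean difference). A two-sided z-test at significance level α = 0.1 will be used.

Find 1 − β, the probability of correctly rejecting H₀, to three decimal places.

Noncentrality parameter: δ = d·√(n/2) = 0.67 × √(44/2) = 3.1426
Two-sided α = 0.1 → critical value z_{0.05} = 1.645.
Power = Φ(δ − 1.645) + Φ(−δ − 1.645) = Φ(1.498) + Φ(-4.787) = 0.9329 + 0.0000 = 0.9329.

Power ≈ 0.933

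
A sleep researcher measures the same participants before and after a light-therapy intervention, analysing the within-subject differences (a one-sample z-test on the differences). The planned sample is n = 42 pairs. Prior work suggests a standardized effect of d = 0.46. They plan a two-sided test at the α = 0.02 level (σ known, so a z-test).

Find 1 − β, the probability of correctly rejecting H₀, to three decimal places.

Power ≈ 0.744

Noncentrality parameter: δ = d·√n = 0.46 × √42 = 2.9811
Critical value for a two-sided test at α = 0.02: z_{α/2} = 2.326.
Power = Φ(δ − 2.326) + Φ(−δ − 2.326) = Φ(0.655) + Φ(-5.307) = 0.7437 + 0.0000 = 0.7437.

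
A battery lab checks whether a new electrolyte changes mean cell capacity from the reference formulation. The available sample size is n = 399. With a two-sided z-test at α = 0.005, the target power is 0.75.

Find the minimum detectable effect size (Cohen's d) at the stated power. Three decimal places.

Required noncentrality: δ = z_{0.0025} + z_{0.25} = 2.807 + 0.674 = 3.482.
(The second rejection-region term Φ(−δ − z_{α/2}) is negligible and dropped.)
δ = d·√n ⇒ d = δ/√n = 3.482/√399 = 0.1743.

d ≈ 0.174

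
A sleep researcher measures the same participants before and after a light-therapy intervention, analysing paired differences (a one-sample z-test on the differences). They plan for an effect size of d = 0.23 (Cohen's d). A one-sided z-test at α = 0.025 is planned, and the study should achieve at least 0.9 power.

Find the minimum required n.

Set Φ(δ − 1.960) = 0.9; then δ − 1.960 = Φ⁻¹(0.9) = 1.282, giving δ = 3.242.
δ = d·√n ⇒ n = (δ/d)² = (3.242 / 0.23)² = 198.63.
Round up to the next whole unit.

n = 199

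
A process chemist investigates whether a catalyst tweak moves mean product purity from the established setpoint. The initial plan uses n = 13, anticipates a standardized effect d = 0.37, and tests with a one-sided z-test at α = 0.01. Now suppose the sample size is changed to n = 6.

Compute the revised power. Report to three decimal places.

Power ≈ 0.078

With n = 6: δ = d·√n = 0.37 × √6 = 0.9063. Critical value z_{0.01} = 2.326.
Revised power = Φ(δ − 2.326) = Φ(-1.420) = 0.0778.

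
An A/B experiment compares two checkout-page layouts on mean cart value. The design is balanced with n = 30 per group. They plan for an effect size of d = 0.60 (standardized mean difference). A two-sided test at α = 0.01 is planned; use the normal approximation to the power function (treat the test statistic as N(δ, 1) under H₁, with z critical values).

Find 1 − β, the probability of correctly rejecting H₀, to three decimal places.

Power ≈ 0.401

Noncentrality parameter: λ = d·√(n/2) = 0.60 × √(30/2) = 2.3238
Two-sided α = 0.01 → critical value z_{0.005} = 2.576.
Power = Φ(λ − 2.576) + Φ(−λ − 2.576) = Φ(-0.252) + Φ(-4.900) = 0.4005 + 0.0000 = 0.4005.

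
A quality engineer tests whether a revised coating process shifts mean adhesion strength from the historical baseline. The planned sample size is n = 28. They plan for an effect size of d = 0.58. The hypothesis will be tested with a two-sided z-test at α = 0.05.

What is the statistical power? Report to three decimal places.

Power ≈ 0.866

Noncentrality parameter: δ = d·√n = 0.58 × √28 = 3.0691
Two-sided α = 0.05 → critical value z_{0.025} = 1.960.
Power = Φ(δ − 1.960) + Φ(−δ − 1.960) = Φ(1.109) + Φ(-5.029) = 0.8663 + 0.0000 = 0.8663.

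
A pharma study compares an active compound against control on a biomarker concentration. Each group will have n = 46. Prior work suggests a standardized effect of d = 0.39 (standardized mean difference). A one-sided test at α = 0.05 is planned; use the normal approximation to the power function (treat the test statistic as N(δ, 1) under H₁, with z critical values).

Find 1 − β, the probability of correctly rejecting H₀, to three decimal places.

Noncentrality parameter: δ = d·√(n/2) = 0.39 × √(46/2) = 1.8704
One-sided α = 0.05 → critical value z_{0.05} = 1.645.
Power = Φ(δ − 1.645) = Φ(0.226) = 0.5892.

Power ≈ 0.589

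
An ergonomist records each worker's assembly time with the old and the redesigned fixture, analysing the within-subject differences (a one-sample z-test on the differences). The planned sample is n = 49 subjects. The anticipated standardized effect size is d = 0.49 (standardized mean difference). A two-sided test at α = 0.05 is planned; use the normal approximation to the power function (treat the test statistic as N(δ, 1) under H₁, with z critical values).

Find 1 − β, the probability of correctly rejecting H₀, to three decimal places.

Power ≈ 0.929

Noncentrality parameter: δ = d·√n = 0.49 × √49 = 3.4300
Critical value for a two-sided test at α = 0.05: z_{α/2} = 1.960.
Power = Φ(δ − 1.960) + Φ(−δ − 1.960) = Φ(1.470) + Φ(-5.390) = 0.9292 + 0.0000 = 0.9292.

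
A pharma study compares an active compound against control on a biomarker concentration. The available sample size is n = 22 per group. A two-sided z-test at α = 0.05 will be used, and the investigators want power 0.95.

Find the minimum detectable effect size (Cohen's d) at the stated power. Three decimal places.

d ≈ 1.087

Need Φ(δ − 1.960) = 0.95, so δ = 1.960 + 1.645 = 3.605.
(Lower-tail contribution to power is negligible for δ > 0.)
δ = d·√(n/2) ⇒ d = δ/√(n/2) = 3.605/√(22/2) = 1.0869.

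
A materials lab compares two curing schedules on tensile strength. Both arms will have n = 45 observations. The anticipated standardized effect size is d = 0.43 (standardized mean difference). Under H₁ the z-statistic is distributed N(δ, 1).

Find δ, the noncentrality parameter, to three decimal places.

δ ≈ 2.040

The noncentrality parameter scales effect size by the design's sample-size factor: δ = d·√(n/2) = 0.43 × √(45/2) = 2.0397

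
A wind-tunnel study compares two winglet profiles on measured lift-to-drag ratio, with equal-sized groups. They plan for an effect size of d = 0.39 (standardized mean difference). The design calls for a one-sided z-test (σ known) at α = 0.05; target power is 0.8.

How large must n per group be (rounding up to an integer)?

For power 0.8 need Φ(δ − z_{0.05}) = 0.8, so δ = z_{0.05} + z_{0.20} = 1.645 + 0.842 = 2.486.
δ = d·√(n/2) ⇒ n = 2(δ/d)² = 2 × (2.486 / 0.39)² = 81.30.
Round up to the next whole unit.

n = 82 per group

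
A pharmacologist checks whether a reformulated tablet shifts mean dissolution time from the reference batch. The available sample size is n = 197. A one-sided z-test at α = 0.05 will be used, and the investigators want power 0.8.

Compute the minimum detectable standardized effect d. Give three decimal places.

d ≈ 0.177

Required noncentrality: δ = z_{0.05} + z_{0.20} = 1.645 + 0.842 = 2.486.
δ = d·√n ⇒ d = δ/√n = 2.486/√197 = 0.1772.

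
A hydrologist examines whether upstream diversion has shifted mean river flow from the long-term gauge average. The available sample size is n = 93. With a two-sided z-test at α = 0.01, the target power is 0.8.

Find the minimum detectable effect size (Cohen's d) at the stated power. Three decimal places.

d ≈ 0.354

Need Φ(δ − 2.576) = 0.8, so δ = 2.576 + 0.842 = 3.417.
(Lower-tail contribution to power is negligible for δ > 0.)
δ = d·√n ⇒ d = δ/√n = 3.417/√93 = 0.3544.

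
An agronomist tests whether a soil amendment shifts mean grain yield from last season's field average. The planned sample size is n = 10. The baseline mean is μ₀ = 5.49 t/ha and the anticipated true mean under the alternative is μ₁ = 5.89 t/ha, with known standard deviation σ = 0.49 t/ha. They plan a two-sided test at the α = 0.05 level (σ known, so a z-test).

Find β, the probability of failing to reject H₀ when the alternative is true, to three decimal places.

β ≈ 0.267

Standardized effect: d = |μ₁ − μ₀| / σ = |5.89 − 5.49| / 0.49 = 0.8163
Noncentrality parameter: δ = d·√n = 0.8163 × √10 = 2.5815
Critical value for a two-sided test at α = 0.05: z_{α/2} = 1.960.
Power = Φ(δ − 1.960) + Φ(−δ − 1.960) = Φ(0.621) + Φ(-4.541) = 0.7329 + 0.0000 = 0.7329.
Type II error: β = 1 − power = 1 − 0.7329 = 0.2671.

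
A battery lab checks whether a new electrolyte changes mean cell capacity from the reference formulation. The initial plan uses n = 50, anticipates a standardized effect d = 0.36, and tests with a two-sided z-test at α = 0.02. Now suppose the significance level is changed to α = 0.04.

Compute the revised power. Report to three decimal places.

δ = d·√n = 0.36 × √50 = 2.5456 (unchanged). New critical value: z_{0.02} = 2.054.
Revised power = Φ(δ − 2.054) + Φ(−δ − 2.054) = Φ(0.492) + Φ(-4.599) = 0.6886 + 0.0000 = 0.6886.

Power ≈ 0.689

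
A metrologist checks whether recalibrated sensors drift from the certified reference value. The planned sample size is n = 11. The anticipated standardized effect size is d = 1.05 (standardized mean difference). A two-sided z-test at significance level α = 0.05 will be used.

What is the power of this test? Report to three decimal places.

Power ≈ 0.936

Noncentrality parameter: δ = d·√n = 1.05 × √11 = 3.4825
Two-sided α = 0.05 → critical value z_{0.025} = 1.960.
Power = Φ(δ − 1.960) + Φ(−δ − 1.960) = Φ(1.522) + Φ(-5.442) = 0.9361 + 0.0000 = 0.9361.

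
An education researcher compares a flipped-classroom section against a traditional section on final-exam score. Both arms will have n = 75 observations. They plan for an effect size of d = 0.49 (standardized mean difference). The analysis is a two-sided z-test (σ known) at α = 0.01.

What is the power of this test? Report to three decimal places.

Noncentrality parameter: δ = d·√(n/2) = 0.49 × √(75/2) = 3.0006
Two-sided α = 0.01 → critical value z_{0.005} = 2.576.
Power = Φ(δ − 2.576) + Φ(−δ − 2.576) = Φ(0.425) + Φ(-5.576) = 0.6645 + 0.0000 = 0.6645.

Power ≈ 0.665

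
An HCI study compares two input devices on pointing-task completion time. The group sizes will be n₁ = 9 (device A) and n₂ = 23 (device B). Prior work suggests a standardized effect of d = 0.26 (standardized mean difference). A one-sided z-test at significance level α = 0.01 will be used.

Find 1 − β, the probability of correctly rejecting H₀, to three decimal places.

Power ≈ 0.048

Noncentrality parameter: δ = d / √(1/n₁ + 1/n₂) = 0.26 / √(1/9 + 1/23) = 0.6613
One-sided α = 0.01 → critical value z_{0.01} = 2.326.
Power = Φ(δ − 2.326) = Φ(-1.665) = 0.0479.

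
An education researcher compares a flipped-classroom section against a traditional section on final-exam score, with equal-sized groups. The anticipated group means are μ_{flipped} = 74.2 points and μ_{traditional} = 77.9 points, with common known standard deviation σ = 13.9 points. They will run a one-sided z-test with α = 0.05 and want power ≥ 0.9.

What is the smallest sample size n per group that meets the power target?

Standardized effect: d = |μ_{flipped} − μ_{traditional}| / σ = |74.2 − 77.9| / 13.9 = 0.2662
For power 0.9 need Φ(δ − z_{0.05}) = 0.9, so δ = z_{0.05} + z_{0.10} = 1.645 + 1.282 = 2.926.
δ = d·√(n/2) ⇒ n = 2(δ/d)² = 2 × (2.926 / 0.2662)² = 241.73.
Rounding up, n = 242 per group.

n = 242 per group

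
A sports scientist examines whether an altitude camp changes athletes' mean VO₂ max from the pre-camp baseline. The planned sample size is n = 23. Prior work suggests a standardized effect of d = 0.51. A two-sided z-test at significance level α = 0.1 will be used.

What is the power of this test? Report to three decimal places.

Noncentrality parameter: δ = d·√n = 0.51 × √23 = 2.4459
Critical value for a two-sided test at α = 0.1: z_{α/2} = 1.645.
Power = Φ(δ − 1.645) + Φ(−δ − 1.645) = Φ(0.801) + Φ(-4.091) = 0.7884 + 0.0000 = 0.7885.

Power ≈ 0.788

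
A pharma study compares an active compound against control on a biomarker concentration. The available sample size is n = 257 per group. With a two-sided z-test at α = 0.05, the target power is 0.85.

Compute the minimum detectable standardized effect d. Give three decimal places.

Required noncentrality: δ = z_{0.025} + z_{0.15} = 1.960 + 1.036 = 2.996.
(The second rejection-region term Φ(−δ − z_{α/2}) is negligible and dropped.)
δ = d·√(n/2) ⇒ d = δ/√(n/2) = 2.996/√(257/2) = 0.2643.

d ≈ 0.264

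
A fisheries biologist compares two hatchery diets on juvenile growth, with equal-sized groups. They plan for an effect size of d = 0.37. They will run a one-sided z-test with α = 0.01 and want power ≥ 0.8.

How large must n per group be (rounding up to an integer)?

Set Φ(δ − 2.326) = 0.8; then δ − 2.326 = Φ⁻¹(0.8) = 0.842, giving δ = 3.168.
δ = d·√(n/2) ⇒ n = 2(δ/d)² = 2 × (3.168 / 0.37)² = 146.62.
Round up to the next whole unit.

n = 147 per group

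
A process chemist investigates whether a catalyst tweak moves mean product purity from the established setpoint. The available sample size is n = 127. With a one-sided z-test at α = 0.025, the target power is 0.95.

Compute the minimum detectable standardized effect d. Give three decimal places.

d ≈ 0.320

Need Φ(δ − 1.960) = 0.95, so δ = 1.960 + 1.645 = 3.605.
δ = d·√n ⇒ d = δ/√n = 3.605/√127 = 0.3199.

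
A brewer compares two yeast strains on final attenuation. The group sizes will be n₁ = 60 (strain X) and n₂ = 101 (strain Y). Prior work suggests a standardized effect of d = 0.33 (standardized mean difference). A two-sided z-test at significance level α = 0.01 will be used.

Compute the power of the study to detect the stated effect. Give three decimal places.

Power ≈ 0.291

Noncentrality parameter: δ = d / √(1/n₁ + 1/n₂) = 0.33 / √(1/60 + 1/101) = 2.0246
Two-sided α = 0.01 → critical value z_{0.005} = 2.576.
Power = Φ(δ − 2.576) + Φ(−δ − 2.576) = Φ(-0.551) + Φ(-4.600) = 0.2907 + 0.0000 = 0.2907.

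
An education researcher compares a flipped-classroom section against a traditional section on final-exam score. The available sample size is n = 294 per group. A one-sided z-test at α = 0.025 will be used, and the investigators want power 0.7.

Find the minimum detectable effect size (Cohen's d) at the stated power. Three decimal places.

d ≈ 0.205

Required noncentrality: δ = z_{0.025} + z_{0.30} = 1.960 + 0.524 = 2.484.
δ = d·√(n/2) ⇒ d = δ/√(n/2) = 2.484/√(294/2) = 0.2049.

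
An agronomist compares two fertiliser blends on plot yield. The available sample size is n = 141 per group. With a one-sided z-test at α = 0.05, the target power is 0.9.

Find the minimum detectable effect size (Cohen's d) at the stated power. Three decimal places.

d ≈ 0.349

Need Φ(δ − 1.645) = 0.9, so δ = 1.645 + 1.282 = 2.926.
δ = d·√(n/2) ⇒ d = δ/√(n/2) = 2.926/√(141/2) = 0.3485.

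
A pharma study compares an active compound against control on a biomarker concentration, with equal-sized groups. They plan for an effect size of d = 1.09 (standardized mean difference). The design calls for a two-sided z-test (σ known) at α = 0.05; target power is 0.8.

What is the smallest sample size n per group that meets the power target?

n = 14 per group

For power 0.8 need Φ(δ − z_{0.025}) = 0.8, so δ = z_{0.025} + z_{0.20} = 1.960 + 0.842 = 2.802.
(Ignoring the negligible lower-tail rejection probability gives the usual closed-form inversion.)
δ = d·√(n/2) ⇒ n = 2(δ/d)² = 2 × (2.802 / 1.09)² = 13.21.
Round up to the next whole unit.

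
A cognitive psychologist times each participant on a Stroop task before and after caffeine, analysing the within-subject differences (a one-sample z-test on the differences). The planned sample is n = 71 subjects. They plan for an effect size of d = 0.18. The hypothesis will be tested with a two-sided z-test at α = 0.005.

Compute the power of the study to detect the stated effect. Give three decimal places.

Noncentrality parameter: δ = d·√n = 0.18 × √71 = 1.5167
Two-sided α = 0.005 → critical value z_{0.0025} = 2.807.
Power = Φ(δ − 2.807) + Φ(−δ − 2.807) = Φ(-1.290) + Φ(-4.324) = 0.0985 + 0.0000 = 0.0985.

Power ≈ 0.098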